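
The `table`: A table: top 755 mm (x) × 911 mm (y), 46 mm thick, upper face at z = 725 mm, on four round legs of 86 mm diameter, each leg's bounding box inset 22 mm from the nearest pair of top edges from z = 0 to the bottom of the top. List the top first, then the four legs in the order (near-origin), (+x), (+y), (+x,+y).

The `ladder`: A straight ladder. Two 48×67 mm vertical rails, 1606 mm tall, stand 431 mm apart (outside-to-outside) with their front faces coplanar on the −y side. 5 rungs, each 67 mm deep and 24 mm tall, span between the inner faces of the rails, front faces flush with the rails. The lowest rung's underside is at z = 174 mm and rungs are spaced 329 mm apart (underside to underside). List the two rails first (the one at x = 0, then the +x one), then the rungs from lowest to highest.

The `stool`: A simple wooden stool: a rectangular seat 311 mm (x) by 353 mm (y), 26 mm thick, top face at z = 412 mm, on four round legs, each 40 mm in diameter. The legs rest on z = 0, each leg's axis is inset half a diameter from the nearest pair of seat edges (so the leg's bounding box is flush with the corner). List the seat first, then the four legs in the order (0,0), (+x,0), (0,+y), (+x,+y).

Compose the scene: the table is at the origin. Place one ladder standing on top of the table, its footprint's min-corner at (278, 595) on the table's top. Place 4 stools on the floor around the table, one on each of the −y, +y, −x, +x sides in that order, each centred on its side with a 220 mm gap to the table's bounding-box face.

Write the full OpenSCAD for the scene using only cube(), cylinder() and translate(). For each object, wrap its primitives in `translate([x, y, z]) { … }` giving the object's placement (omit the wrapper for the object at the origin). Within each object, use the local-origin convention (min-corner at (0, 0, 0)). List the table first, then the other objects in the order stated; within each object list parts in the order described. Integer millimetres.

translate([0, 0, 679]) cube([755, 911, 46]);
translate([65, 65, 0]) cylinder(h = 679, r = 43);
translate([690, 65, 0]) cylinder(h = 679, r = 43);
translate([65, 846, 0]) cylinder(h = 679, r = 43);
translate([690, 846, 0]) cylinder(h = 679, r = 43);
translate([278, 595, 725]) {
  cube([48, 67, 1606]);
  translate([383, 0, 0]) cube([48, 67, 1606]);
  translate([48, 0, 174]) cube([335, 67, 24]);
  translate([48, 0, 503]) cube([335, 67, 24]);
  translate([48, 0, 832]) cube([335, 67, 24]);
  translate([48, 0, 1161]) cube([335, 67, 24]);
  translate([48, 0, 1490]) cube([335, 67, 24]);
}
translate([222, -573, 0]) {
  translate([0, 0, 386]) cube([311, 353, 26]);
  translate([20, 20, 0]) cylinder(h = 386, r = 20);
  translate([291, 20, 0]) cylinder(h = 386, r = 20);
  translate([20, 333, 0]) cylinder(h = 386, r = 20);
  translate([291, 333, 0]) cylinder(h = 386, r = 20);
}
translate([222, 1131, 0]) {
  translate([0, 0, 386]) cube([311, 353, 26]);
  translate([20, 20, 0]) cylinder(h = 386, r = 20);
  translate([291, 20, 0]) cylinder(h = 386, r = 20);
  translate([20, 333, 0]) cylinder(h = 386, r = 20);
  translate([291, 333, 0]) cylinder(h = 386, r = 20);
}
translate([-531, 279, 0]) {
  translate([0, 0, 386]) cube([311, 353, 26]);
  translate([20, 20, 0]) cylinder(h = 386, r = 20);
  translate([291, 20, 0]) cylinder(h = 386, r = 20);
  translate([20, 333, 0]) cylinder(h = 386, r = 20);
  translate([291, 333, 0]) cylinder(h = 386, r = 20);
}
translate([975, 279, 0]) {
  translate([0, 0, 386]) cube([311, 353, 26]);
  translate([20, 20, 0]) cylinder(h = 386, r = 20);
  translate([291, 20, 0]) cylinder(h = 386, r = 20);
  translate([20, 333, 0]) cylinder(h = 386, r = 20);
  translate([291, 333, 0]) cylinder(h = 386, r = 20);
}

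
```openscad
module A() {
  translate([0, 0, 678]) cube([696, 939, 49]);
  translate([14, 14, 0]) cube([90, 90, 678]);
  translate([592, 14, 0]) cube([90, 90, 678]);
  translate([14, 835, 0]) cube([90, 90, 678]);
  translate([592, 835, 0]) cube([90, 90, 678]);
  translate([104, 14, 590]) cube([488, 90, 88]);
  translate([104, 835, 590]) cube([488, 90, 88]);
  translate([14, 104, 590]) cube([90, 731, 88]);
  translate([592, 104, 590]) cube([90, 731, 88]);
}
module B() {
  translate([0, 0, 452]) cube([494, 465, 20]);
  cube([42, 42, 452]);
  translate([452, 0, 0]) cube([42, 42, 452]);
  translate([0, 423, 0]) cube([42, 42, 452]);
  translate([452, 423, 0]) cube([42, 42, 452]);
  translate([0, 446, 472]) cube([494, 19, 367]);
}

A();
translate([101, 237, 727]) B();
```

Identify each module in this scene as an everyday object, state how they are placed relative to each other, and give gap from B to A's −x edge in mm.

The chair's min-x is at 101; the table's min-x is 0; gap = 101 mm.

A is a table. B is a chair. The chair is on top of the table, centred. The gap from the chair to the table's −x edge is 101 mm.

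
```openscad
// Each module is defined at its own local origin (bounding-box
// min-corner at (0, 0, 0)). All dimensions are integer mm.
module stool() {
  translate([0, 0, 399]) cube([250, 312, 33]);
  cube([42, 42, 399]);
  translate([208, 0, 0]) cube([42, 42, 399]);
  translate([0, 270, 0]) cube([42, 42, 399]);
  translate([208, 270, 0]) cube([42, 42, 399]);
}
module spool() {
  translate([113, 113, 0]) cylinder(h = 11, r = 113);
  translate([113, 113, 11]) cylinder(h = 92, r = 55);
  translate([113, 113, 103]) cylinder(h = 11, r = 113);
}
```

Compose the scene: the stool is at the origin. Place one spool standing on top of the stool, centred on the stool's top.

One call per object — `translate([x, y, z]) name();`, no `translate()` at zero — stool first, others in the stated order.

stool();
translate([12, 43, 432]) spool();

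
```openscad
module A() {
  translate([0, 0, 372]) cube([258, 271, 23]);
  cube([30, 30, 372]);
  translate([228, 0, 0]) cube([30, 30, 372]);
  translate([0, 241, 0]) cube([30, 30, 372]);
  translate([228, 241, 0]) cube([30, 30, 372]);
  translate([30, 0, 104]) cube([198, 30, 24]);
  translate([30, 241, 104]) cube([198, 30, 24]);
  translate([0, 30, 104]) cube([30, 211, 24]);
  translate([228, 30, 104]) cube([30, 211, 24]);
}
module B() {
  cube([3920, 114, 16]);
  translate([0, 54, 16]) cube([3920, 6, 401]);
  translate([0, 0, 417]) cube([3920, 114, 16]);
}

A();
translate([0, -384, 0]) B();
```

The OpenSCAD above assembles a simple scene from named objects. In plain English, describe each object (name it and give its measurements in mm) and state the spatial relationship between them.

A is a four-legged stool. The seat is 258×271 mm, 23 mm thick, top at z = 395 mm. It stands on four square legs, each 30×30 mm in cross-section, from z = 0 to the seat underside, each flush with a corner of the seat. Four stretchers, 30 mm wide and 24 mm tall, connect adjacent legs with their undersides at z = 104 mm, each running between the inner faces of the legs it joins and aligned with the legs' outer faces on the other axis.

B is an I-beam lying along x, 3920 mm long. Overall section height 433 mm. Two flanges 114 mm wide (y) and 16 mm thick, one on the floor and one at the top; a web 6 mm thick runs between them, centred on the flange width.

The I-beam is on the floor beside the stool on its −y side.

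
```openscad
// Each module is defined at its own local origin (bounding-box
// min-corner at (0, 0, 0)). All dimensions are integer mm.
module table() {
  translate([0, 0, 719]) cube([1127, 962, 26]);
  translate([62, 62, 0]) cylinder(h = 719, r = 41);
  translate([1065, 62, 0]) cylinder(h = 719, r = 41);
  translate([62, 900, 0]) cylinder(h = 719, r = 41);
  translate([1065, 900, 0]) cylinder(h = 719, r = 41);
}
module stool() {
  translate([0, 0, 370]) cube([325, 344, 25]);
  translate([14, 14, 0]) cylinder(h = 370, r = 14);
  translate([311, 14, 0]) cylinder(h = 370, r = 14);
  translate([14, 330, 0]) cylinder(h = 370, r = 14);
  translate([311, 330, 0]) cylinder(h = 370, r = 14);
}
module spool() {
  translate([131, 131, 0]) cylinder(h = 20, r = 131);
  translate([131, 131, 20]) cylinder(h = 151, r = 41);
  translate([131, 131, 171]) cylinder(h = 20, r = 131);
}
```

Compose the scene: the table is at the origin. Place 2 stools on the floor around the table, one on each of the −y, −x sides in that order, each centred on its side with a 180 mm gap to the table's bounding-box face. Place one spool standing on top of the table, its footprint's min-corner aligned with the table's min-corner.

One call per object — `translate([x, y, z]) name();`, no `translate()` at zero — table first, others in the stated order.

table();
translate([401, -524, 0]) stool();
translate([-505, 309, 0]) stool();
translate([0, 0, 745]) spool();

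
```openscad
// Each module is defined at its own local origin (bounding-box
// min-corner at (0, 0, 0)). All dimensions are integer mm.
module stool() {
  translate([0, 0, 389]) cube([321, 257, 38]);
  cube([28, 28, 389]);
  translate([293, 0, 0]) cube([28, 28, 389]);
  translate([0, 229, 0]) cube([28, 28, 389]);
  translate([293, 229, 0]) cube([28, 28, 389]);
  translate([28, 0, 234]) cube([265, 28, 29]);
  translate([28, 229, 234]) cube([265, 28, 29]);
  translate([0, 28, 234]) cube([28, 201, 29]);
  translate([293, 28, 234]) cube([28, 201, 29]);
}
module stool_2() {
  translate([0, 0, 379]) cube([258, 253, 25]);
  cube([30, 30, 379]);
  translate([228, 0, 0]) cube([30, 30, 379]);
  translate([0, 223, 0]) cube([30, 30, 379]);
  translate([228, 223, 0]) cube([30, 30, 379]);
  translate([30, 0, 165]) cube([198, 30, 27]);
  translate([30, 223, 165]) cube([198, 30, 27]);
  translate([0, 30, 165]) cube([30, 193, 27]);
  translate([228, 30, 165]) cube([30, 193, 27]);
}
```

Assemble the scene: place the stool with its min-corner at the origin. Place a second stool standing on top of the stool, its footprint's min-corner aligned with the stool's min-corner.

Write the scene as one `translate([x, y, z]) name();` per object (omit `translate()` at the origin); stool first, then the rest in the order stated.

stool();
translate([0, 0, 427]) stool_2();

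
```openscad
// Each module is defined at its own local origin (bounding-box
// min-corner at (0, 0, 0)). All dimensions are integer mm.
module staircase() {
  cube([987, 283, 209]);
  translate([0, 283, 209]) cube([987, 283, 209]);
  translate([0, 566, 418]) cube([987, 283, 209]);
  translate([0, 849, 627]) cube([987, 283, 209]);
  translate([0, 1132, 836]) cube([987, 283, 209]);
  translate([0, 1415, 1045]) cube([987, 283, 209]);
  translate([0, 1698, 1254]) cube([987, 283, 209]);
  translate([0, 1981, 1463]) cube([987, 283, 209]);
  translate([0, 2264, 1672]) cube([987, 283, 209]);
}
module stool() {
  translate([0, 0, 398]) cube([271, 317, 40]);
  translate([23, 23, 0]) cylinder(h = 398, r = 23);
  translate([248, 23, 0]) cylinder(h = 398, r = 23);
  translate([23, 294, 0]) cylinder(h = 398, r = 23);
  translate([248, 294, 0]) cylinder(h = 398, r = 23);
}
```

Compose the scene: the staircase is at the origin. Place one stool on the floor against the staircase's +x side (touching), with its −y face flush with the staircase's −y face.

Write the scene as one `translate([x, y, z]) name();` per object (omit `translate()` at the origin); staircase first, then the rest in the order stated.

staircase();
translate([987, 0, 0]) stool();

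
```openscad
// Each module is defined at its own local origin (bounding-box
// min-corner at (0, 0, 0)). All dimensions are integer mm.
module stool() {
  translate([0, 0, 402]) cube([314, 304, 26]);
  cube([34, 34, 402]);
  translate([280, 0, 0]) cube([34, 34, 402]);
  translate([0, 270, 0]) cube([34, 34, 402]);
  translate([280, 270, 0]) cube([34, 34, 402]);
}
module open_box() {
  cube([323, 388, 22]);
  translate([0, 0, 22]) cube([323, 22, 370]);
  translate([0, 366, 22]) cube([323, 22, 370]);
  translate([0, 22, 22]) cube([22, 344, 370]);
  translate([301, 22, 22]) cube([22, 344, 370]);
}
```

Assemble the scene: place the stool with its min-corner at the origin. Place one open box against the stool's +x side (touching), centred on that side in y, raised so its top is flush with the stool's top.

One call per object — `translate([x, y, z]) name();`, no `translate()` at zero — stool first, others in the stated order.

stool();
translate([314, -42, 36]) open_box();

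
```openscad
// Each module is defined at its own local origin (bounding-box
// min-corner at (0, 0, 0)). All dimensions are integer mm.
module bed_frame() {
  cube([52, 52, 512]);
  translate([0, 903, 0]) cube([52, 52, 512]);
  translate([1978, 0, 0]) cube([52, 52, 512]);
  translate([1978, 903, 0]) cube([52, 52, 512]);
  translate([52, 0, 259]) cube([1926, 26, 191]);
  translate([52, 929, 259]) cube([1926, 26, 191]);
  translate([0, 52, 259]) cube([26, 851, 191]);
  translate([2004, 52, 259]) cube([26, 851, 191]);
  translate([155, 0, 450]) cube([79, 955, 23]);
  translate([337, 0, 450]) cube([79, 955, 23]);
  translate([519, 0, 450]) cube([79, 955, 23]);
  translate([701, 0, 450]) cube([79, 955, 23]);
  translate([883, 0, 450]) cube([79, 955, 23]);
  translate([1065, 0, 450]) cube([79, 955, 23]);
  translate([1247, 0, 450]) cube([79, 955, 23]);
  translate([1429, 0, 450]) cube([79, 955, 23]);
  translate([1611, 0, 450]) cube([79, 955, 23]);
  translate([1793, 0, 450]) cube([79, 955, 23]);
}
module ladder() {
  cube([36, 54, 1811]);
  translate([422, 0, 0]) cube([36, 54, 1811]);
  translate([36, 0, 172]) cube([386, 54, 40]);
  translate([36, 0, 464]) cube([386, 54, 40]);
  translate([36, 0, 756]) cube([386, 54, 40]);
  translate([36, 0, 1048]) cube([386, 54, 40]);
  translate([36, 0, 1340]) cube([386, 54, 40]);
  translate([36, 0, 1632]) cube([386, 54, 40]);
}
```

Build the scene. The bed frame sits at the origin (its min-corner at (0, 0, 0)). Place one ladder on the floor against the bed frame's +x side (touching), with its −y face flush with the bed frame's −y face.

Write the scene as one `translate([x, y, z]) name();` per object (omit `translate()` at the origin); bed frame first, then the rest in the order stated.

bed_frame();
translate([2030, 0, 0]) ladder();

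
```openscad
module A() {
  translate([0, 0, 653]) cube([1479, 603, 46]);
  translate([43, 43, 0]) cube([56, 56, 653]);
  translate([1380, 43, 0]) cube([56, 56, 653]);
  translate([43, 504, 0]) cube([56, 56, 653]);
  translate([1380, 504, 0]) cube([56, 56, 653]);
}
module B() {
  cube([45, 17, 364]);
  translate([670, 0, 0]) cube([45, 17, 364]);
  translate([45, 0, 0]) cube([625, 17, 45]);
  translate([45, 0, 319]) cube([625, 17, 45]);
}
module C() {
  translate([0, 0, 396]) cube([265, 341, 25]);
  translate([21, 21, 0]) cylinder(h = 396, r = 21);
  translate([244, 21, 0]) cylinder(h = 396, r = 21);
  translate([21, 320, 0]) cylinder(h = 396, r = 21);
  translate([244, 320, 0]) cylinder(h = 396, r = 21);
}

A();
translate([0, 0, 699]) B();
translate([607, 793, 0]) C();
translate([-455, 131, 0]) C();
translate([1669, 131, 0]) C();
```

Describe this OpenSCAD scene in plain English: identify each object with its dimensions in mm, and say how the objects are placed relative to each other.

A is a table with a 1479×603 mm rectangular top, 46 mm thick, top surface at z = 699 mm, supported by four 56×56 mm square legs, each inset 43 mm from the nearest pair of top edges, running from the floor.

B is a picture frame with a 625×274 mm rectangular opening (x by z) and a uniform 45 mm border on every side. Frame depth is 17 mm along y. It is built from two vertical stiles running the full outside height and two horizontal rails spanning the gap between the stiles.

C is a four-legged stool. The seat is a 265×341×25 mm slab whose top surface is at z = 421 mm; four round legs, each 42 mm in diameter, run from the floor (z = 0) to the underside of the seat, each leg's axis is inset half a diameter from the nearest pair of seat edges (so the leg's bounding box is flush with the corner).

The picture frame is on top of the table. Three stools sit around the table at the +y, −x, +x sides.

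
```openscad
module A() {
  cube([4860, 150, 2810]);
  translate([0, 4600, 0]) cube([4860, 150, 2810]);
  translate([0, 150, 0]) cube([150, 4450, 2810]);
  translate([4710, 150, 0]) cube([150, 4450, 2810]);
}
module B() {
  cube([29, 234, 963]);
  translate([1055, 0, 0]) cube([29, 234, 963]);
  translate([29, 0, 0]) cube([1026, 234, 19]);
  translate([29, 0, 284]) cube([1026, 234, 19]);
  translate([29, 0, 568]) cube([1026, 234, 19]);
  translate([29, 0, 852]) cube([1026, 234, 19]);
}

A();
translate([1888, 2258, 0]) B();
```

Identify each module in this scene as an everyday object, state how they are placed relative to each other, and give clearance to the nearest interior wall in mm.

Clearances: x = 1738, y = 2108; minimum 1738 mm.

A is a house frame. B is a bookshelf. The bookshelf sits inside the house frame, centred. The clearance to the nearest interior wall is 1738 mm.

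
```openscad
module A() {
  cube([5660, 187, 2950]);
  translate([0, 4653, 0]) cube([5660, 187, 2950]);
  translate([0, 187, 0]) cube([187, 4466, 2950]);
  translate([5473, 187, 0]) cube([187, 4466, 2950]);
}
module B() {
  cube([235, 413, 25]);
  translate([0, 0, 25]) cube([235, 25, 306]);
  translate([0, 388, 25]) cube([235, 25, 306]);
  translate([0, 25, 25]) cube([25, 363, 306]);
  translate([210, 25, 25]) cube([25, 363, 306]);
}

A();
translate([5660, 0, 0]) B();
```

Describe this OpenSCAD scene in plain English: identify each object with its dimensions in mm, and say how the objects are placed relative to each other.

A is the wall frame of a small rectangular building: four walls, each 2950 mm tall and 187 mm thick, enclosing a footprint 5660 mm (x) by 4840 mm (y) outside-to-outside, with no floor or roof. The front and back walls (the −y and +y sides) span the full width; the two side walls fit between them.

B is an open storage box with external size 235×413×331 mm and wall thickness 25 mm (the base is also 25 mm thick). The base covers the whole footprint; the four walls stand on the base, with the y-facing walls full-width and the x-facing walls fitting between their inner faces.

The open box is against the house frame's +x side, with their −y faces flush.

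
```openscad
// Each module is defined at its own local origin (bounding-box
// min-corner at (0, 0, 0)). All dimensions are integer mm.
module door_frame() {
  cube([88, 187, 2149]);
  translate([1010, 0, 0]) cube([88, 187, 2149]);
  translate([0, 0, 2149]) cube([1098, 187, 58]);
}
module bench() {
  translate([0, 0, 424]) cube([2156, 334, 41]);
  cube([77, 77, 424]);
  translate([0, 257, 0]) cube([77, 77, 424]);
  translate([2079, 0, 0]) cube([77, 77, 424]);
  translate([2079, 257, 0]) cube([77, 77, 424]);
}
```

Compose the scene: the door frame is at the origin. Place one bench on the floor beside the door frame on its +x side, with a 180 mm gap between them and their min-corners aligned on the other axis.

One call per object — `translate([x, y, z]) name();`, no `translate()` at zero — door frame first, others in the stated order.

door_frame();
translate([1278, 0, 0]) bench();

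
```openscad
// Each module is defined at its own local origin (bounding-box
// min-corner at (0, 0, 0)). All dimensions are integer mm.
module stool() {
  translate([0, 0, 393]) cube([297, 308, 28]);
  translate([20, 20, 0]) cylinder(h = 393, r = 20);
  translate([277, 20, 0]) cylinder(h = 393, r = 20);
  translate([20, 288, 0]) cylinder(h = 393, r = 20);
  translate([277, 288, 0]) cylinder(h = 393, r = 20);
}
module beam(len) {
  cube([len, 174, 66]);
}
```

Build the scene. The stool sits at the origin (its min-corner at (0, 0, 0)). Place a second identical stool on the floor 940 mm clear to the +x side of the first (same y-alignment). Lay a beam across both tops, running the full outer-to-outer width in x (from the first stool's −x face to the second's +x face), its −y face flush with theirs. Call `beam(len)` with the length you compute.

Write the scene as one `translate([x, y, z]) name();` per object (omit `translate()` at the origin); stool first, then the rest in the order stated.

stool();
translate([1237, 0, 0]) stool();
translate([0, 0, 421]) beam(1534);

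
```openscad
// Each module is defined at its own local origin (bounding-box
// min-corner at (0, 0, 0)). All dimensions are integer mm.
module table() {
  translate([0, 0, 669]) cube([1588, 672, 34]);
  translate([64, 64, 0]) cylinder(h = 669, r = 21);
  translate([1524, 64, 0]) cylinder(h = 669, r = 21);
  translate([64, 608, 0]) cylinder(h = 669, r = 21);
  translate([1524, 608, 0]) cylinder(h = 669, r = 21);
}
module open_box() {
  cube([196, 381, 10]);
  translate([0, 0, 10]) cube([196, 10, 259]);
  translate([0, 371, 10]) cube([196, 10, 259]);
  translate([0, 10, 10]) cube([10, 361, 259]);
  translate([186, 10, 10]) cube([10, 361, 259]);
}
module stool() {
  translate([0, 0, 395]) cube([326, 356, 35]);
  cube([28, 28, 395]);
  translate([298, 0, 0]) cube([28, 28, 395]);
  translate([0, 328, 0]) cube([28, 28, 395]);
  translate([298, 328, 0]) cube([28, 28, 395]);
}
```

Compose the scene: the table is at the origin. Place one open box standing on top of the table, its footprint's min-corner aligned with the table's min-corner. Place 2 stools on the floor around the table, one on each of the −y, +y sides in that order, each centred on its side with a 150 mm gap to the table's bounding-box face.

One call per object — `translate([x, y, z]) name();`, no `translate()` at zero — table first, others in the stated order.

table();
translate([0, 0, 703]) open_box();
translate([631, -506, 0]) stool();
translate([631, 822, 0]) stool();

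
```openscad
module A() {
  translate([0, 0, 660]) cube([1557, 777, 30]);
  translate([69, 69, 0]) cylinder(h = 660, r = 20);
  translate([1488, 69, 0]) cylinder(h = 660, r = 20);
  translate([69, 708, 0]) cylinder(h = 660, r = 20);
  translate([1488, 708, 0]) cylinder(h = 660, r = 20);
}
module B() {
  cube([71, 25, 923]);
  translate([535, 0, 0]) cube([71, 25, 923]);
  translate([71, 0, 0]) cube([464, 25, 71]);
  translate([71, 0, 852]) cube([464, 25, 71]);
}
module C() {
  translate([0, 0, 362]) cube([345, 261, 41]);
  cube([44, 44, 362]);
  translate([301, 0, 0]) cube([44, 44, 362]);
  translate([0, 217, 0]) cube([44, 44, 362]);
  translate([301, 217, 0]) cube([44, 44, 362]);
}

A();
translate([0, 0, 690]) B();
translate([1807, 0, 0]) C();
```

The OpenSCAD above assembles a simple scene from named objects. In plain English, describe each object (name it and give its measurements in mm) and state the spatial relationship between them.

A is a table: top 1557 mm (x) × 777 mm (y), 30 mm thick, upper face at z = 690 mm, on four round legs of 40 mm diameter, each leg's bounding box inset 49 mm from the nearest pair of top edges, running from z = 0 to the bottom of the top.

B is a picture frame with a 464×781 mm rectangular opening (x by z) and a uniform 71 mm border on every side. Frame depth is 25 mm along y. It is built from two vertical stiles running the full outside height and two horizontal rails spanning the gap between the stiles.

C is a simple wooden stool: a rectangular seat 345 mm (x) by 261 mm (y), 41 mm thick, top face at z = 403 mm, on four square legs, each 44×44 mm in cross-section. The legs rest on z = 0, each flush with a corner of the seat.

The picture frame is on top of the table. The stool is on the floor beside the table on its +x side.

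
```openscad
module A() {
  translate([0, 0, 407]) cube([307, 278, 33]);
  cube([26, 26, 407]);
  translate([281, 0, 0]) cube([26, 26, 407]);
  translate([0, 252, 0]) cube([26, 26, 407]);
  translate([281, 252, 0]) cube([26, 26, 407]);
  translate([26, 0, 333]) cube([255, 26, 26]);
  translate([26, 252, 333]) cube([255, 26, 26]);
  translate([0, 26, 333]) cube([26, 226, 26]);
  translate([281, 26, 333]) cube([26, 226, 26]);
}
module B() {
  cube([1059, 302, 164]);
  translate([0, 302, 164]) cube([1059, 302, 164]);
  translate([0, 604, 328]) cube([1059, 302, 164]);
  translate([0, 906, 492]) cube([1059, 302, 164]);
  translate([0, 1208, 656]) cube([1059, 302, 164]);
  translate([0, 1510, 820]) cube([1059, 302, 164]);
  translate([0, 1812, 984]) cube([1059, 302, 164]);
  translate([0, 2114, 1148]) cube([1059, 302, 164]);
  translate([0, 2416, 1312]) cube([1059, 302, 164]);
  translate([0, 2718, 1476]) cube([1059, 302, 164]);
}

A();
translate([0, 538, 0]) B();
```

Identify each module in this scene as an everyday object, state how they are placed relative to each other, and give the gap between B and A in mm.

A is a stool. B is a staircase. The staircase is on the floor beside the stool on its +y side. The gap between the staircase and the stool is 260 mm.

The staircase's nearest face is 260 mm from the stool's +y face.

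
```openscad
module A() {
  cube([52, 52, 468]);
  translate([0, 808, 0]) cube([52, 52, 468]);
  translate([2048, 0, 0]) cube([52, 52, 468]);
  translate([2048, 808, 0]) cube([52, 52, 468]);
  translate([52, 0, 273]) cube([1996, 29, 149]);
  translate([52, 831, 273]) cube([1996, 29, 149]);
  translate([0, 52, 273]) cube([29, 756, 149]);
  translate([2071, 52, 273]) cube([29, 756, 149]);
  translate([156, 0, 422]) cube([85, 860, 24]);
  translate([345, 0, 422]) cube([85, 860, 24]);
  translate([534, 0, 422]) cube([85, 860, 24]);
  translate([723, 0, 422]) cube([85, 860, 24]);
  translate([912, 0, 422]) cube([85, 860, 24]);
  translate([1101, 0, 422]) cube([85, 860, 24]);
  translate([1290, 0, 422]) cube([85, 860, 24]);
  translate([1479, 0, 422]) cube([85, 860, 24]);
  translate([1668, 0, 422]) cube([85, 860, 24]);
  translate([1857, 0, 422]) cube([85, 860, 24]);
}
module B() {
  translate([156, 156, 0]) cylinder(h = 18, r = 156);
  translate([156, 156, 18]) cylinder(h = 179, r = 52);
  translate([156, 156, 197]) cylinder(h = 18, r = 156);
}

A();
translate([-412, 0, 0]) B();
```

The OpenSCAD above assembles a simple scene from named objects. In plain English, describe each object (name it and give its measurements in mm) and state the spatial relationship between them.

A is a bed frame 2100 mm long (x) by 860 mm wide (y). Four 52×52 mm corner posts, 468 mm tall, at the corners of the footprint. Four rails of 29 mm thickness and 149 mm height run between adjacent posts with their undersides at z = 273 mm, their outer faces flush with the outside of the frame (the two x-running rails run between the posts' inner faces; the two y-running rails run between the posts' inner faces). 10 slats, each 85 mm wide (x) and 24 mm thick, lie across the top of the two x-running rails, running the full 860 mm width of the frame in y; the slats are evenly spaced along x between the inner faces of the end posts with equal gaps (rounded down to the nearest mm) at the −x end and between each pair — any rounding remainder accumulates at the +x end.

B is a spool: two coaxial disc flanges of radius 156 mm and thickness 18 mm, joined by a core cylinder of radius 52 mm and height 179 mm. The lower flange rests on z = 0 and the three cylinders share a vertical axis.

The spool is on the floor beside the bed frame on its −x side.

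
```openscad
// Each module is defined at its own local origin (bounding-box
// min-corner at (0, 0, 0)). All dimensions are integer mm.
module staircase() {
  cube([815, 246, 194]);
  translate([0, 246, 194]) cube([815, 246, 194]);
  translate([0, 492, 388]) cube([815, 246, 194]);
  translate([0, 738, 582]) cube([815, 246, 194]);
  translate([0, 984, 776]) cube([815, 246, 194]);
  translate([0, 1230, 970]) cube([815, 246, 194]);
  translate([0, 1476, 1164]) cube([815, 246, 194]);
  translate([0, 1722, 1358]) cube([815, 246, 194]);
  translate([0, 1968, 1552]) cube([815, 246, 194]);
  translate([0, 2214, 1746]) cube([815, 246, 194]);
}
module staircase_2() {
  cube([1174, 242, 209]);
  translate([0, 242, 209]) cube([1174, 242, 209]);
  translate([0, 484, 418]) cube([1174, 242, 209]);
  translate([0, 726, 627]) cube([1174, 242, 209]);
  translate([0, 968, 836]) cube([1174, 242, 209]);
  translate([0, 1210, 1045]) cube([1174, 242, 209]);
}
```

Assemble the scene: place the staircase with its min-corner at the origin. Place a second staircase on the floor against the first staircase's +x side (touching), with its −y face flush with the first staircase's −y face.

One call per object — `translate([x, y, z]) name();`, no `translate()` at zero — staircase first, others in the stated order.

staircase();
translate([815, 0, 0]) staircase_2();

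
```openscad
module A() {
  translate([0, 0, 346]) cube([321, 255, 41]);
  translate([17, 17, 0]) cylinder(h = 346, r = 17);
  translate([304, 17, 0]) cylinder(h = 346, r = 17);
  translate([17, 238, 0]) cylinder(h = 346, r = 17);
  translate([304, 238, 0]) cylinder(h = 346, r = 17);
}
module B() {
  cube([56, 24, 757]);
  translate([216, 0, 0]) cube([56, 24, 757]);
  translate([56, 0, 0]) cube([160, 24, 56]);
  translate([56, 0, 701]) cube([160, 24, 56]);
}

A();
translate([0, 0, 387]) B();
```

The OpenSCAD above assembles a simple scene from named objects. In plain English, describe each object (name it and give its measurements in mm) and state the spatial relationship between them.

A is a simple wooden stool: a rectangular seat 321 mm (x) by 255 mm (y), 41 mm thick, top face at z = 387 mm, on four round legs, each 34 mm in diameter. The legs rest on z = 0, each leg's axis is inset half a diameter from the nearest pair of seat edges (so the leg's bounding box is flush with the corner).

B is a picture frame with a 160×645 mm rectangular opening (x by z) and a uniform 56 mm border on every side. Frame depth is 24 mm along y. It is built from two vertical stiles running the full outside height and two horizontal rails spanning the gap between the stiles.

The picture frame is on top of the stool.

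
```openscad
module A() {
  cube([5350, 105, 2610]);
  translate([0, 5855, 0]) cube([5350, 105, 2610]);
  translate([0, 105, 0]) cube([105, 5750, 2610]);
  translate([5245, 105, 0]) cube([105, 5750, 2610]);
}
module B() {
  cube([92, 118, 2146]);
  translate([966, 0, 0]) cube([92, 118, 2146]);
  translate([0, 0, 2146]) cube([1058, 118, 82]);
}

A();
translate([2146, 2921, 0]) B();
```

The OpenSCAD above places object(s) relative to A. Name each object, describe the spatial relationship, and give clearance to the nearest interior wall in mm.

Clearances: x = 2041, y = 2816; minimum 2041 mm.

A is a house frame. B is a door frame. The door frame sits inside the house frame, centred. The clearance to the nearest interior wall is 2041 mm.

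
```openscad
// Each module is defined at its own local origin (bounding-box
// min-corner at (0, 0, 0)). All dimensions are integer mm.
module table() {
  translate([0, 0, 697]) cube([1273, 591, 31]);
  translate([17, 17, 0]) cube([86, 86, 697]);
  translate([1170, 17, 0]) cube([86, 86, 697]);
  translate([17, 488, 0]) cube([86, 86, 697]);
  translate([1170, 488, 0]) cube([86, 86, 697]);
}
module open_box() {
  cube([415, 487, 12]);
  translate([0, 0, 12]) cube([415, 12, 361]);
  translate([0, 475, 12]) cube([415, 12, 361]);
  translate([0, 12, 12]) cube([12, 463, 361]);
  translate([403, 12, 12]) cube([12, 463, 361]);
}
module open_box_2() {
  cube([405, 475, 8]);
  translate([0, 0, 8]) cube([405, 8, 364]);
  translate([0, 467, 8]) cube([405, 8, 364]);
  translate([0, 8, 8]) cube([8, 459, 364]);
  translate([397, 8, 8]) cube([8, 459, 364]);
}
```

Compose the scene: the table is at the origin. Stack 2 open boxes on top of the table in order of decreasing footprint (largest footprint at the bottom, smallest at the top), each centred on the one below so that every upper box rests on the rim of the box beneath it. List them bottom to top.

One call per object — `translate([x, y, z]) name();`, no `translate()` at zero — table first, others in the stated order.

table();
translate([429, 52, 728]) open_box();
translate([434, 58, 1101]) open_box_2();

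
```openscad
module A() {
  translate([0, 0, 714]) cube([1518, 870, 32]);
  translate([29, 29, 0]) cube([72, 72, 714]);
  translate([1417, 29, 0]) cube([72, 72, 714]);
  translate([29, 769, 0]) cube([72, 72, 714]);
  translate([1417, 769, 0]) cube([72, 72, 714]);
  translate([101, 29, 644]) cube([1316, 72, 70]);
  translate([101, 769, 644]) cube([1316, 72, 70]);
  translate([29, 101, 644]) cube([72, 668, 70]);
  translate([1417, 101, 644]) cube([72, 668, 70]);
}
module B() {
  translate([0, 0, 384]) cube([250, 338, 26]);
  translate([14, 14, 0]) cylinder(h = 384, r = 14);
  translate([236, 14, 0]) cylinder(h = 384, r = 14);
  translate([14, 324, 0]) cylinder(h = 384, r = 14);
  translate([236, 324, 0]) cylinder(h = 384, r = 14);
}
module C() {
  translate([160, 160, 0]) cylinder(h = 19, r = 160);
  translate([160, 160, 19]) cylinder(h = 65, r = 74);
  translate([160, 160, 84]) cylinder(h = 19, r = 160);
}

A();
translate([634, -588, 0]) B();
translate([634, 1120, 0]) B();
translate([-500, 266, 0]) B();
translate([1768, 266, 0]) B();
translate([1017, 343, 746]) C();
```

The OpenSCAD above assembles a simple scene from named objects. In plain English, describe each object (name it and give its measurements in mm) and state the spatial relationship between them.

A is a rectangular dining table. The top is 1518×870×32 mm with its upper surface at z = 746 mm. It stands on four 72×72 mm square legs, each inset 29 mm from the nearest pair of top edges, running from the floor to the underside of the top. Four apron rails, 72 mm thick and 70 mm tall, run between adjacent legs with their top edges flush with the underside of the top and their outer faces flush with the legs' outer faces.

B is a four-legged stool. The seat is a 250×338×26 mm slab whose top surface is at z = 410 mm; four round legs, each 28 mm in diameter, run from the floor (z = 0) to the underside of the seat, each leg's axis is inset half a diameter from the nearest pair of seat edges (so the leg's bounding box is flush with the corner).

C is a spool: two coaxial disc flanges of radius 160 mm and thickness 19 mm, joined by a core cylinder of radius 74 mm and height 65 mm. The lower flange rests on z = 0 and the three cylinders share a vertical axis.

Four stools sit around the table at the −y, +y, −x, +x sides. The spool is on top of the table.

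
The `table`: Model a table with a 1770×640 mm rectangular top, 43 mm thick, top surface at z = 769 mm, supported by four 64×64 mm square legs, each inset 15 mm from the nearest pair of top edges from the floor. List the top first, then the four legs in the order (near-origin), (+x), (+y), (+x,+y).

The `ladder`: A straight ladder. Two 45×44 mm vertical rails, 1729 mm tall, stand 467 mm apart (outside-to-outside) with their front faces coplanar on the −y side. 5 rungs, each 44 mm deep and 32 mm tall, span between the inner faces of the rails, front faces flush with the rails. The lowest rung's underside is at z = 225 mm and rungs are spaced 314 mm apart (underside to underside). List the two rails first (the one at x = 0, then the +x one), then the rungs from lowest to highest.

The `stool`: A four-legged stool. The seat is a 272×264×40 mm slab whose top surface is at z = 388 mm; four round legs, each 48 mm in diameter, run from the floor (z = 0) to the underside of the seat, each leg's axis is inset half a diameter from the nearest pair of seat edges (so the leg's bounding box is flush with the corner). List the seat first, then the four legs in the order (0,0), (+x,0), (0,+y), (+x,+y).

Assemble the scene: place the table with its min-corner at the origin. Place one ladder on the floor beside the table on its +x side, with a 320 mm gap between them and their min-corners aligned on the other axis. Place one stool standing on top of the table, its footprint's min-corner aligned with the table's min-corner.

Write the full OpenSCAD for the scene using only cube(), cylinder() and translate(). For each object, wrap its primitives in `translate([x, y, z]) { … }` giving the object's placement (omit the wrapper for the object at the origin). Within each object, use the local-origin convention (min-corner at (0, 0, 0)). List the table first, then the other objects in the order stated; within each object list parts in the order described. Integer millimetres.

translate([0, 0, 726]) cube([1770, 640, 43]);
translate([15, 15, 0]) cube([64, 64, 726]);
translate([1691, 15, 0]) cube([64, 64, 726]);
translate([15, 561, 0]) cube([64, 64, 726]);
translate([1691, 561, 0]) cube([64, 64, 726]);
translate([2090, 0, 0]) {
  cube([45, 44, 1729]);
  translate([422, 0, 0]) cube([45, 44, 1729]);
  translate([45, 0, 225]) cube([377, 44, 32]);
  translate([45, 0, 539]) cube([377, 44, 32]);
  translate([45, 0, 853]) cube([377, 44, 32]);
  translate([45, 0, 1167]) cube([377, 44, 32]);
  translate([45, 0, 1481]) cube([377, 44, 32]);
}
translate([0, 0, 769]) {
  translate([0, 0, 348]) cube([272, 264, 40]);
  translate([24, 24, 0]) cylinder(h = 348, r = 24);
  translate([248, 24, 0]) cylinder(h = 348, r = 24);
  translate([24, 240, 0]) cylinder(h = 348, r = 24);
  translate([248, 240, 0]) cylinder(h = 348, r = 24);
}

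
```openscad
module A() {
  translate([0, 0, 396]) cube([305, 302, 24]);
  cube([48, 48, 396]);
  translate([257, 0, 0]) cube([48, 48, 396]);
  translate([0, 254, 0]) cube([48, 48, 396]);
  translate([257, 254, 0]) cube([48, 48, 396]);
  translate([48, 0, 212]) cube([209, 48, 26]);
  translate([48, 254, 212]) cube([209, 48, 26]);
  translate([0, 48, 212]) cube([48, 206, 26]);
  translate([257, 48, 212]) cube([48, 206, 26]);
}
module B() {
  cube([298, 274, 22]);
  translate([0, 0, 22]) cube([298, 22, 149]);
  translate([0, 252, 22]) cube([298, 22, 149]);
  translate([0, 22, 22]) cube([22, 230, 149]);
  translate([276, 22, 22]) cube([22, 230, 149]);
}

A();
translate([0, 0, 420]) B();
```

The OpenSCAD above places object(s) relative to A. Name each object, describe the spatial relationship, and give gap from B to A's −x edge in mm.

The open box's min-x is at 0; the stool's min-x is 0; gap = 0 mm.

A is a stool. B is an open box. The open box is on top of the stool. The gap from the open box to the stool's −x edge is 0 mm.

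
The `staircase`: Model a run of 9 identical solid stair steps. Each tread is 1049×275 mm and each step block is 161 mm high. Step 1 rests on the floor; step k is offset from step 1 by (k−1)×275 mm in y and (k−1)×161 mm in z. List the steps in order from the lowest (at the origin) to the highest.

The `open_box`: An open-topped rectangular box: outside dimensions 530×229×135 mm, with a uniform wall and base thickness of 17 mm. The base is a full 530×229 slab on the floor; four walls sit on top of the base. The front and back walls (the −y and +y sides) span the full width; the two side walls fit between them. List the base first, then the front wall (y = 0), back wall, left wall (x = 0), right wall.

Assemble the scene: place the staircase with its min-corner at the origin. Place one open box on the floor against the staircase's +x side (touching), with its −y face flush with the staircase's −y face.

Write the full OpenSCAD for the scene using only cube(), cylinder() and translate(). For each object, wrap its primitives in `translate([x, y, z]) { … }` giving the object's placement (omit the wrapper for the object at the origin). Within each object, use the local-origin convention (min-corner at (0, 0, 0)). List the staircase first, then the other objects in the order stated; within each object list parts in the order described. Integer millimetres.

cube([1049, 275, 161]);
translate([0, 275, 161]) cube([1049, 275, 161]);
translate([0, 550, 322]) cube([1049, 275, 161]);
translate([0, 825, 483]) cube([1049, 275, 161]);
translate([0, 1100, 644]) cube([1049, 275, 161]);
translate([0, 1375, 805]) cube([1049, 275, 161]);
translate([0, 1650, 966]) cube([1049, 275, 161]);
translate([0, 1925, 1127]) cube([1049, 275, 161]);
translate([0, 2200, 1288]) cube([1049, 275, 161]);
translate([1049, 0, 0]) {
  cube([530, 229, 17]);
  translate([0, 0, 17]) cube([530, 17, 118]);
  translate([0, 212, 17]) cube([530, 17, 118]);
  translate([0, 17, 17]) cube([17, 195, 118]);
  translate([513, 17, 17]) cube([17, 195, 118]);
}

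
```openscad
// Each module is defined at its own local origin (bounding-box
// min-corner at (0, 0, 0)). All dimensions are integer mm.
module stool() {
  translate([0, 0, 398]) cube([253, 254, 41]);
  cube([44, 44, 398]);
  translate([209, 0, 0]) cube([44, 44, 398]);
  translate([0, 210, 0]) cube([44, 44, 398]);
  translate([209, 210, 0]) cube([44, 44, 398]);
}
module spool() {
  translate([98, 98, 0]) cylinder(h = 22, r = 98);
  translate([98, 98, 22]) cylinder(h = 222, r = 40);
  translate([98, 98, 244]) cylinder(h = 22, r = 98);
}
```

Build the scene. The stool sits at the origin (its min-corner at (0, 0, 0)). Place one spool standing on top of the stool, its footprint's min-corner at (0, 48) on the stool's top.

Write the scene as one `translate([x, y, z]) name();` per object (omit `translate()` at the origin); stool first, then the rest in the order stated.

stool();
translate([0, 48, 439]) spool();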